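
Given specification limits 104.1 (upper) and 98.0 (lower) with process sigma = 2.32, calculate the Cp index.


Cp = (USL - LSL) / (6 * sigma)
= (104.1 - 98.0) / (6 * 2.32)
= 6.1000 / 13.9200
= 0.4382

0.4382


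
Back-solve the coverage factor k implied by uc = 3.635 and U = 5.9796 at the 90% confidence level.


k = U / uc
k = 5.9796 / 3.635
k = 1.645

1.645


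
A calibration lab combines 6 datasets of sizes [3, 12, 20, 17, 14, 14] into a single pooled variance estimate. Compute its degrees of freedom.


nu = sum_i (n_i - 1)
nu = ((3 - 1) + (12 - 1) + (20 - 1) + (17 - 1) + (14 - 1) + (14 - 1))
nu = 2 + 11 + 19 + 16 + 13 + 13
nu = 74

74


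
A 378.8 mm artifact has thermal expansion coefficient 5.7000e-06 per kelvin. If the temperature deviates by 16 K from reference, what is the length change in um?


dL = L * alpha * dT
= 378.8 * 5.7000e-06 * 16
= 0.0345466 mm
dL_um = 0.0345466 * 1000 = 34.5466 um

34.5466


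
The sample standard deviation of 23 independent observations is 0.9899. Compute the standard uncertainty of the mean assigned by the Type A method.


u_A = s / sqrt(n)
u_A = 0.9899 / sqrt(23)
u_A = 0.9899 / 4.7958315
u_A = 0.2064

0.2064


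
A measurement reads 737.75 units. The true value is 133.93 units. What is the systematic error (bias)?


Systematic error = measured - true
= 737.75 - 133.93
= 603.8200

603.8200


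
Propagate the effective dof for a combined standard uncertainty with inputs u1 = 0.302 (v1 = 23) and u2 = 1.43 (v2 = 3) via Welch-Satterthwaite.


uc = sqrt(u1^2 + u2^2) = sqrt(0.302^2 + 1.43^2) = 1.4615417
v_eff = uc^4 / (u1^4/v1 + u2^4/v2)
= 1.4615417^4 / (0.302^4/23 + 1.43^4/3)
= 4.5629409 / 1.3942337
v_eff = 3.2727

3.2727


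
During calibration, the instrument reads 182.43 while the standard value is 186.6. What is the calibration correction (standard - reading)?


Correction = standard - reading
= 186.6 - 182.43
= 4.1700

4.1700


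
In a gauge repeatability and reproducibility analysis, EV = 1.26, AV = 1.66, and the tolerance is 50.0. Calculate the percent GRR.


GRR = sqrt(EV^2 + AV^2) = sqrt(1.26^2 + 1.66^2) = 2.0840345
%GRR = GRR / tol * 100 = 2.0840345 / 50.0 * 100
%GRR = 4.1681

4.1681


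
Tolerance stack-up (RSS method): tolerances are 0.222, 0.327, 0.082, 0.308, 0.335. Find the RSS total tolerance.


RSS = sqrt(0.222^2 + 0.327^2 + 0.082^2 + 0.308^2 + 0.335^2)
= sqrt(0.370026)
= 0.6083

0.6083


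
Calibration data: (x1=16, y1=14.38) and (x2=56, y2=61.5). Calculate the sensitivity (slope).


slope = (y2 - y1) / (x2 - x1)
= (61.5 - 14.38) / (56 - 16)
= 47.1200 / 40
= 1.1780

1.1780


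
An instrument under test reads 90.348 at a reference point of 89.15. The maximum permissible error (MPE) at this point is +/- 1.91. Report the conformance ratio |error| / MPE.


e = indication - reference = 90.348 - 89.15 = 1.1980
|e| = 1.1980
ratio = |e| / MPE = 1.1980 / 1.91
ratio = 0.6272

0.6272


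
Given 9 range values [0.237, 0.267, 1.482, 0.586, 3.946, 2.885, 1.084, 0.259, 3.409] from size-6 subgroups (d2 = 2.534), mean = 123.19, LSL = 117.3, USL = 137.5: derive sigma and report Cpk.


R_bar = (0.237 + 0.267 + 1.482 + 0.586 + 3.946 + 2.885 + 1.084 + 0.259 + 3.409) / 9 = 1.5727778
sigma = R_bar / d2 = 1.5727778 / 2.534 = 0.62067001
Cp = (USL - LSL)/(6*sigma) = (137.5 - 117.3)/(6*0.62067001) = 5.4242
Cpu = (137.5 - 123.19)/(3*0.62067001) = 7.6852
Cpl = (123.19 - 117.3)/(3*0.62067001) = 3.1632
Cpk = min(Cpu, Cpl) = 3.1632

3.1632


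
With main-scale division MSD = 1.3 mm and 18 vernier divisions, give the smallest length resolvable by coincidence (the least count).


LC = MSD / n_div
= 1.3 / 18
= 0.0722

0.0722


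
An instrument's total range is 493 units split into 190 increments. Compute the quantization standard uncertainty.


resolution = range / divisions
resolution = 493 / 190 = 2.5947368
u_res = resolution / (2*sqrt(3))
u_res = 2.5947368 / 3.4641016
u_res = 0.7490

0.7490


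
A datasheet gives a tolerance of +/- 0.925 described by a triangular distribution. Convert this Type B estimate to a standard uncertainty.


u_B = half_width / sqrt(6)
u_B = 0.925 / 2.4494897
u_B = 0.3776

0.3776


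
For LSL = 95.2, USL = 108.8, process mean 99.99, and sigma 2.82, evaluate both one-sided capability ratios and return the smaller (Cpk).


Cpu = (USL - mean) / (3*sigma) = (108.8 - 99.99) / (3*2.82) = 1.0414
Cpl = (mean - LSL) / (3*sigma) = (99.99 - 95.2) / (3*2.82) = 0.5662
Cpk = min(Cpu, Cpl) = 0.5662

0.5662


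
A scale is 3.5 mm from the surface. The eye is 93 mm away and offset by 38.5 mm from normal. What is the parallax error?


error = h * offset / d
= 3.5 * 38.5 / 93
= 1.4489

1.4489


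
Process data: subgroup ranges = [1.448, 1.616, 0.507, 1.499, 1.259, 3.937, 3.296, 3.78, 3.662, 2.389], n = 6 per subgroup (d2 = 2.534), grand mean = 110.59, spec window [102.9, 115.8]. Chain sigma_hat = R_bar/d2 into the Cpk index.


R_bar = (1.448 + 1.616 + 0.507 + 1.499 + 1.259 + 3.937 + 3.296 + 3.78 + 3.662 + 2.389) / 10 = 2.3393
sigma = R_bar / d2 = 2.3393 / 2.534 = 0.92316496
Cp = (USL - LSL)/(6*sigma) = (115.8 - 102.9)/(6*0.92316496) = 2.3289
Cpu = (115.8 - 110.59)/(3*0.92316496) = 1.8812
Cpl = (110.59 - 102.9)/(3*0.92316496) = 2.7767
Cpk = min(Cpu, Cpl) = 1.8812

1.8812


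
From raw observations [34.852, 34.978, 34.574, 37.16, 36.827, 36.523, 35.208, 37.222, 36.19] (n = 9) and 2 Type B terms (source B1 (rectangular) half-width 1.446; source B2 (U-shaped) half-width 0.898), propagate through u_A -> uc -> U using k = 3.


mean = (34.852 + 34.978 + 34.574 + 37.16 + 36.827 + 36.523 + 35.208 + 37.222 + 36.19) / 9 = 35.94822222
s = sqrt(sum((x - mean)^2)/(n-1)) = 1.0506808
u_A = s / sqrt(n) = 1.0506808 / sqrt(9) = 0.35022693
u_B1 = 1.446 / sqrt(3) = 0.83484849
u_B2 = 0.898 / sqrt(2) = 0.63498189
uc = sqrt(0.35022693^2 + 0.83484849^2 + 0.63498189^2) = 1.1058178
U = k * uc = 3 * 1.1058178
U = 3.3175

3.3175


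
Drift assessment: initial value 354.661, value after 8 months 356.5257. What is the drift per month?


rate = (v2 - v1) / months
= (356.5257 - 354.661) / 8
= 1.8647 / 8
= 0.2331

0.2331


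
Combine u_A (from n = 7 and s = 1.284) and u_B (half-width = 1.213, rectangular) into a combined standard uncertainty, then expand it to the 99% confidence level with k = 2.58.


u_A = s / sqrt(n) = 1.284 / sqrt(7) = 0.48530638
u_B = half_width / sqrt(3) = 1.213 / sqrt(3) = 0.70032588
uc = sqrt(u_A^2 + u_B^2) = sqrt(0.48530638^2 + 0.70032588^2) = 0.85204379
U = k * uc = 2.58 * 0.85204379
U = 2.1983

2.1983


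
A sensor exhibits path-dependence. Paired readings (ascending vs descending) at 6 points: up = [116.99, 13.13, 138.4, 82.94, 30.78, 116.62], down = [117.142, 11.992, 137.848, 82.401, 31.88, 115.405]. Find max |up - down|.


|116.99 - 117.142| = 0.1520
|13.13 - 11.992| = 1.1380
|138.4 - 137.848| = 0.5520
|82.94 - 82.401| = 0.5390
|30.78 - 31.88| = 1.1000
|116.62 - 115.405| = 1.2150
hysteresis = max(diffs) = 1.2150

1.2150


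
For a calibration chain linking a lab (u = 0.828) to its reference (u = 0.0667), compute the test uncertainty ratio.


TUR = u_lab / u_ref
= 0.828 / 0.0667
= 12.4138

12.4138


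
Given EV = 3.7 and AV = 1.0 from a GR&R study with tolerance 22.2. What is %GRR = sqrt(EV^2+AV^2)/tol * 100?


GRR = sqrt(EV^2 + AV^2) = sqrt(3.7^2 + 1.0^2) = 3.8327536
%GRR = GRR / tol * 100 = 3.8327536 / 22.2 * 100
%GRR = 17.2647

17.2647


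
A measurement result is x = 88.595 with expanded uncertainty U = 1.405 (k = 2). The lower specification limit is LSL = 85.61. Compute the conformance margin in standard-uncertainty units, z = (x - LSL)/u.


u = U / k = 1.405 / 2 = 0.7025
margin = |LSL - x| = |85.61 - 88.595| = 2.985
z = margin / u = 2.985 / 0.7025
z = 4.2491

4.2491


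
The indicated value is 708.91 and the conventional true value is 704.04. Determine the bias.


Systematic error = measured - true
= 708.91 - 704.04
= 4.8700

4.8700


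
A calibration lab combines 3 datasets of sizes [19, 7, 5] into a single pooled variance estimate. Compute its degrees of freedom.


nu = sum_i (n_i - 1)
nu = ((19 - 1) + (7 - 1) + (5 - 1))
nu = 18 + 6 + 4
nu = 28

28


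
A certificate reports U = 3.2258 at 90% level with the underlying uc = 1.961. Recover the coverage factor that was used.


k = U / uc
k = 3.2258 / 1.961
k = 1.645

1.645


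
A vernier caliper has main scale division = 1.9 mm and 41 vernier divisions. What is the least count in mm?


LC = MSD / n_div
= 1.9 / 41
= 0.0463

0.0463


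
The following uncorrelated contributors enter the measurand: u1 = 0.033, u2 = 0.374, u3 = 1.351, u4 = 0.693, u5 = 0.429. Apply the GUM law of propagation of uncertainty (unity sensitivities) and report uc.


uc = sqrt(0.033^2 + 0.374^2 + 1.351^2 + 0.693^2 + 0.429^2)
uc = sqrt(2.630456)
uc = 1.6219

1.6219


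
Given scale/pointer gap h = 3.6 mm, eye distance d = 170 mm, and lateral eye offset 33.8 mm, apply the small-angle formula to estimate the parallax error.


error = h * offset / d
= 3.6 * 33.8 / 170
= 0.7158

0.7158


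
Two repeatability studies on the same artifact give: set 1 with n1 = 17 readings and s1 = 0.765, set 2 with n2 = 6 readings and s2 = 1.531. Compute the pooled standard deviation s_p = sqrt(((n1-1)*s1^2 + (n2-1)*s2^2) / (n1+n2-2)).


s_p = sqrt(((n1-1)*s1^2 + (n2-1)*s2^2) / (n1+n2-2))
numerator = (17-1)*0.765^2 + (6-1)*1.531^2 = 9.3636 + 11.719805 = 21.083405
denominator = 17 + 6 - 2 = 21
s_p^2 = 21.083405 / 21 = 1.0039717
s_p = sqrt(1.0039717) = 1.0020

1.0020


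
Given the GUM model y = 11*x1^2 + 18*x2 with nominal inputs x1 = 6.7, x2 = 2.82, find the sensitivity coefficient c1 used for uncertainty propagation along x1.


y = 11*x1^2 + 18*x2
dy/dx1 = 2*11*x1
Evaluate at x1 = 6.7: c1 = 22 * 6.7
c1 = 147.4000

147.4000


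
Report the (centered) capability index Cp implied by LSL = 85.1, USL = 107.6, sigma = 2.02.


Cp = (USL - LSL) / (6 * sigma)
= (107.6 - 85.1) / (6 * 2.02)
= 22.5000 / 12.1200
= 1.8564

1.8564


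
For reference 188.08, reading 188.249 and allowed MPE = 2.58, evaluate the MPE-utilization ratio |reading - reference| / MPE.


e = indication - reference = 188.249 - 188.08 = 0.1690
|e| = 0.1690
ratio = |e| / MPE = 0.1690 / 2.58
ratio = 0.0655

0.0655


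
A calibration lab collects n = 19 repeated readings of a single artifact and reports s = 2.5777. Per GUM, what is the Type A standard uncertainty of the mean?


u_A = s / sqrt(n)
u_A = 2.5777 / sqrt(19)
u_A = 2.5777 / 4.3588989
u_A = 0.5914

0.5914


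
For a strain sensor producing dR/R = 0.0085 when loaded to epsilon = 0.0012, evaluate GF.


GF = (dR/R) / epsilon
= 0.0085 / 0.0012
= 7.0833

7.0833


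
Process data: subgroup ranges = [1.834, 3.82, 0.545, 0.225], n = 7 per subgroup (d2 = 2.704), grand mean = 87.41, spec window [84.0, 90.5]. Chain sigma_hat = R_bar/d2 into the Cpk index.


R_bar = (1.834 + 3.82 + 0.545 + 0.225) / 4 = 1.606
sigma = R_bar / d2 = 1.606 / 2.704 = 0.59393491
Cp = (USL - LSL)/(6*sigma) = (90.5 - 84.0)/(6*0.59393491) = 1.8240
Cpu = (90.5 - 87.41)/(3*0.59393491) = 1.7342
Cpl = (87.41 - 84.0)/(3*0.59393491) = 1.9138
Cpk = min(Cpu, Cpl) = 1.7342

1.7342


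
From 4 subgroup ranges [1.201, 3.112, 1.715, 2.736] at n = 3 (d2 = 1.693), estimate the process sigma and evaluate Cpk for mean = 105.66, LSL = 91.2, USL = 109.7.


R_bar = (1.201 + 3.112 + 1.715 + 2.736) / 4 = 2.191
sigma = R_bar / d2 = 2.191 / 1.693 = 1.2941524
Cp = (USL - LSL)/(6*sigma) = (109.7 - 91.2)/(6*1.2941524) = 2.3825
Cpu = (109.7 - 105.66)/(3*1.2941524) = 1.0406
Cpl = (105.66 - 91.2)/(3*1.2941524) = 3.7244
Cpk = min(Cpu, Cpl) = 1.0406

1.0406


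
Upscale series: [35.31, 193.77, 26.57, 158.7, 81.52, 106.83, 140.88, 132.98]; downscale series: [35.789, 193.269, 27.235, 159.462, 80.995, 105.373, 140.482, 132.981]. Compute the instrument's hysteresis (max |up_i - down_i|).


|35.31 - 35.789| = 0.4790
|193.77 - 193.269| = 0.5010
|26.57 - 27.235| = 0.6650
|158.7 - 159.462| = 0.7620
|81.52 - 80.995| = 0.5250
|106.83 - 105.373| = 1.4570
|140.88 - 140.482| = 0.3980
|132.98 - 132.981| = 0.0010
hysteresis = max(diffs) = 1.4570

1.4570


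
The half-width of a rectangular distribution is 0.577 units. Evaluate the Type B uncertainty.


u_B = half_width / sqrt(3)
u_B = 0.577 / 1.7320508
u_B = 0.3331

0.3331


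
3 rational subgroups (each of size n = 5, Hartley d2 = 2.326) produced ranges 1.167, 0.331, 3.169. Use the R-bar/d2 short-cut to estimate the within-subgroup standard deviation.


R_bar = (1.167 + 0.331 + 3.169) / 3
R_bar = 4.667 / 3 = 1.5556667
sigma_hat = R_bar / d2 = 1.5556667 / 2.326 = 0.6688

0.6688


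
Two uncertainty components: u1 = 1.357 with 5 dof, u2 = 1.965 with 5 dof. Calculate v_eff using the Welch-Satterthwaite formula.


uc = sqrt(u1^2 + u2^2) = sqrt(1.357^2 + 1.965^2) = 2.3880272
v_eff = uc^4 / (u1^4/v1 + u2^4/v2)
= 2.3880272^4 / (1.357^4/5 + 1.965^4/5)
= 32.52049 / 3.6599986
v_eff = 8.8854

8.8854


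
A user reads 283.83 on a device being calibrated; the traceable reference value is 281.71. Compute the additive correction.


Correction = standard - reading
= 281.71 - 283.83
= -2.1200

-2.1200


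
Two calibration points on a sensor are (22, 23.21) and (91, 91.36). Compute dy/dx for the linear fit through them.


slope = (y2 - y1) / (x2 - x1)
= (91.36 - 23.21) / (91 - 22)
= 68.1500 / 69
= 0.9877

0.9877


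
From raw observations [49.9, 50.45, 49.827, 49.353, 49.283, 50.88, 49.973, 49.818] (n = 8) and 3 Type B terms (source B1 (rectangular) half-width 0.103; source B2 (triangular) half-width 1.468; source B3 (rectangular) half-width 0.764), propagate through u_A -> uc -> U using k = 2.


mean = (49.9 + 50.45 + 49.827 + 49.353 + 49.283 + 50.88 + 49.973 + 49.818) / 8 = 49.9355
s = sqrt(sum((x - mean)^2)/(n-1)) = 0.52781193
u_A = s / sqrt(n) = 0.52781193 / sqrt(8) = 0.1866097
u_B1 = 0.103 / sqrt(3) = 0.059467078
u_B2 = 1.468 / sqrt(6) = 0.59930849
u_B3 = 0.764 / sqrt(3) = 0.44109561
uc = sqrt(0.1866097^2 + 0.059467078^2 + 0.59930849^2 + 0.44109561^2) = 0.76947743
U = k * uc = 2 * 0.76947743
U = 1.5390

1.5390


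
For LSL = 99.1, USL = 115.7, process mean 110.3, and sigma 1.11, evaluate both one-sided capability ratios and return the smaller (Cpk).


Cpu = (USL - mean) / (3*sigma) = (115.7 - 110.3) / (3*1.11) = 1.6216
Cpl = (mean - LSL) / (3*sigma) = (110.3 - 99.1) / (3*1.11) = 3.3634
Cpk = min(Cpu, Cpl) = 1.6216

1.6216


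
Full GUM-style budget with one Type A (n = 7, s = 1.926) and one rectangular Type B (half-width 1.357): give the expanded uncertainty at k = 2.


u_A = s / sqrt(n) = 1.926 / sqrt(7) = 0.72795958
u_B = half_width / sqrt(3) = 1.357 / sqrt(3) = 0.78346432
uc = sqrt(u_A^2 + u_B^2) = sqrt(0.72795958^2 + 0.78346432^2) = 1.0694585
U = k * uc = 2 * 1.0694585
U = 2.1389

2.1389


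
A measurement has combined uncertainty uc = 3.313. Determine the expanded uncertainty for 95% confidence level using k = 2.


U = k * uc
U = 2 * 3.313
U = 6.6260

6.6260


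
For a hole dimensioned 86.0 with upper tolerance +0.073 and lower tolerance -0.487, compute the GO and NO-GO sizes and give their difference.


GO = nominal - lower_tol (smallest hole = maximum material condition)
GO = 86.0 - 0.487 = 85.513
NO-GO = nominal + upper_tol (largest hole = least material condition)
NO-GO = 86.0 + 0.073 = 86.073
spread = NO-GO - GO = 86.073 - 85.513 = 0.5600

0.5600


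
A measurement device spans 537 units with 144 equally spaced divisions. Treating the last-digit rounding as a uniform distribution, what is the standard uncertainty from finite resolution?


resolution = range / divisions
resolution = 537 / 144 = 3.7291667
u_res = resolution / (2*sqrt(3))
u_res = 3.7291667 / 3.4641016
u_res = 1.0765

1.0765


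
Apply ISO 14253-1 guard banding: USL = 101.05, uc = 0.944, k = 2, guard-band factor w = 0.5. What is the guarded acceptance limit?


U = k * uc = 2 * 0.944 = 1.888
guard band g = w * U = 0.5 * 1.888 = 0.944
AL = USL - g = 101.05 - 0.944
AL = 100.1060

100.1060


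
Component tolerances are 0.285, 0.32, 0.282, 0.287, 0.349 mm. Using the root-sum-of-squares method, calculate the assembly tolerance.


RSS = sqrt(0.285^2 + 0.32^2 + 0.282^2 + 0.287^2 + 0.349^2)
= sqrt(0.467319)
= 0.6836

0.6836


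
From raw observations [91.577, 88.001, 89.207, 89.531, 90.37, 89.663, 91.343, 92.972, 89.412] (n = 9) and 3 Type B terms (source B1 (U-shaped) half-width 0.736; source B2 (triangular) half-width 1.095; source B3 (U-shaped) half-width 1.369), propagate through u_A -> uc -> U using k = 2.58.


mean = (91.577 + 88.001 + 89.207 + 89.531 + 90.37 + 89.663 + 91.343 + 92.972 + 89.412) / 9 = 90.23066667
s = sqrt(sum((x - mean)^2)/(n-1)) = 1.5035592
u_A = s / sqrt(n) = 1.5035592 / sqrt(9) = 0.5011864
u_B1 = 0.736 / sqrt(2) = 0.52043059
u_B2 = 1.095 / sqrt(6) = 0.44703188
u_B3 = 1.369 / sqrt(2) = 0.96802918
uc = sqrt(0.5011864^2 + 0.52043059^2 + 0.44703188^2 + 0.96802918^2) = 1.2880038
U = k * uc = 2.58 * 1.2880038
U = 3.3230

3.3230


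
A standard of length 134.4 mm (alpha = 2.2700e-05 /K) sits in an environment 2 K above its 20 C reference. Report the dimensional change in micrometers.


dL = L * alpha * dT
= 134.4 * 2.2700e-05 * 2
= 0.0061018 mm
dL_um = 0.0061018 * 1000 = 6.1018 um

6.1018


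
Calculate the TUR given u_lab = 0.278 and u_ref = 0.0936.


TUR = u_lab / u_ref
= 0.278 / 0.0936
= 2.9701

2.9701


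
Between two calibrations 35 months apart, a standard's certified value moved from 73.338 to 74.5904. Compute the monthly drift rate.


rate = (v2 - v1) / months
= (74.5904 - 73.338) / 35
= 1.2524 / 35
= 0.0358

0.0358


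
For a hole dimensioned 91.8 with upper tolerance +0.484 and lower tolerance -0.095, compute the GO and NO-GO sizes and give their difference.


GO = nominal - lower_tol (smallest hole = maximum material condition)
GO = 91.8 - 0.095 = 91.705
NO-GO = nominal + upper_tol (largest hole = least material condition)
NO-GO = 91.8 + 0.484 = 92.284
spread = NO-GO - GO = 92.284 - 91.705 = 0.5790

0.5790


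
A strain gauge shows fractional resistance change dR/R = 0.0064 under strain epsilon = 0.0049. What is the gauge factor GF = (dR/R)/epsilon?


GF = (dR/R) / epsilon
= 0.0064 / 0.0049
= 1.3061

1.3061


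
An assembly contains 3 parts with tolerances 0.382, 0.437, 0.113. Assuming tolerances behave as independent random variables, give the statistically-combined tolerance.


RSS = sqrt(0.382^2 + 0.437^2 + 0.113^2)
= sqrt(0.349662)
= 0.5913

0.5913


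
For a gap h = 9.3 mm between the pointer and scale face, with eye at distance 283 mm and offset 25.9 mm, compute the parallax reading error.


error = h * offset / d
= 9.3 * 25.9 / 283
= 0.8511

0.8511


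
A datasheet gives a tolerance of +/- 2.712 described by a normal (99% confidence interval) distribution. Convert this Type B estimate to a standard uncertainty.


u_B = half_width / 2.576
u_B = 2.712 / 2.576
u_B = 1.0528

1.0528


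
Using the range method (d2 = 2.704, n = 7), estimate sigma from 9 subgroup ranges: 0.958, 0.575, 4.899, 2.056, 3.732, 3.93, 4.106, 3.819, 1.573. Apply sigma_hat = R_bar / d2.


R_bar = (0.958 + 0.575 + 4.899 + 2.056 + 3.732 + 3.93 + 4.106 + 3.819 + 1.573) / 9
R_bar = 25.648 / 9 = 2.8497778
sigma_hat = R_bar / d2 = 2.8497778 / 2.704 = 1.0539

1.0539


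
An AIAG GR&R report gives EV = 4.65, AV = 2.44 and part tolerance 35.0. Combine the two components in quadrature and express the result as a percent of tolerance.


GRR = sqrt(EV^2 + AV^2) = sqrt(4.65^2 + 2.44^2) = 5.2512951
%GRR = GRR / tol * 100 = 5.2512951 / 35.0 * 100
%GRR = 15.0037

15.0037


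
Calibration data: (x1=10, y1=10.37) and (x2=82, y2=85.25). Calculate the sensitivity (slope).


slope = (y2 - y1) / (x2 - x1)
= (85.25 - 10.37) / (82 - 10)
= 74.8800 / 72
= 1.0400

1.0400


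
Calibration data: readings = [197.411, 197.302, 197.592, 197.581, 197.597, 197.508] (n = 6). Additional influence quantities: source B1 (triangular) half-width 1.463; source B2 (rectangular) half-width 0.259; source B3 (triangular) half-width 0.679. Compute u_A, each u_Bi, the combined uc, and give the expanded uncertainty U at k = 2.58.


mean = (197.411 + 197.302 + 197.592 + 197.581 + 197.597 + 197.508) / 6 = 197.4985
s = sqrt(sum((x - mean)^2)/(n-1)) = 0.11967414
u_A = s / sqrt(n) = 0.11967414 / sqrt(6) = 0.048856763
u_B1 = 1.463 / sqrt(6) = 0.59726725
u_B2 = 0.259 / sqrt(3) = 0.14953372
u_B3 = 0.679 / sqrt(6) = 0.27720059
uc = sqrt(0.048856763^2 + 0.59726725^2 + 0.14953372^2 + 0.27720059^2) = 0.67699014
U = k * uc = 2.58 * 0.67699014
U = 1.7466

1.7466


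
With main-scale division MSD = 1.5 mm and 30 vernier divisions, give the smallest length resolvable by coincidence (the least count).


LC = MSD / n_div
= 1.5 / 30
= 0.0500

0.0500


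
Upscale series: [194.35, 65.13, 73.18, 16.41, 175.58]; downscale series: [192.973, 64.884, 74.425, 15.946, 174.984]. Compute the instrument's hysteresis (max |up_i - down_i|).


|194.35 - 192.973| = 1.3770
|65.13 - 64.884| = 0.2460
|73.18 - 74.425| = 1.2450
|16.41 - 15.946| = 0.4640
|175.58 - 174.984| = 0.5960
hysteresis = max(diffs) = 1.3770

1.3770


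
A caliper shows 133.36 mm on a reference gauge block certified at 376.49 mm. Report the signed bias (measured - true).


Systematic error = measured - true
= 133.36 - 376.49
= -243.1300

-243.1300


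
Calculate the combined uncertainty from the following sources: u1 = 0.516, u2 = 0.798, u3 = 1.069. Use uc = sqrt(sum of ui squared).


uc = sqrt(0.516^2 + 0.798^2 + 1.069^2)
uc = sqrt(2.045821)
uc = 1.4303

1.4303


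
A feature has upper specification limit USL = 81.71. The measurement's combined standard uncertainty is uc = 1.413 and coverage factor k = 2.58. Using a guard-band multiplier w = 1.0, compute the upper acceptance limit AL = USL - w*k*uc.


U = k * uc = 2.58 * 1.413 = 3.64554
guard band g = w * U = 1.0 * 3.64554 = 3.64554
AL = USL - g = 81.71 - 3.64554
AL = 78.0645

78.0645


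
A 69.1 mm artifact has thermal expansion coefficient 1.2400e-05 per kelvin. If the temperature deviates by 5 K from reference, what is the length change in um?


dL = L * alpha * dT
= 69.1 * 1.2400e-05 * 5
= 0.0042842 mm
dL_um = 0.0042842 * 1000 = 4.2842 um

4.2842


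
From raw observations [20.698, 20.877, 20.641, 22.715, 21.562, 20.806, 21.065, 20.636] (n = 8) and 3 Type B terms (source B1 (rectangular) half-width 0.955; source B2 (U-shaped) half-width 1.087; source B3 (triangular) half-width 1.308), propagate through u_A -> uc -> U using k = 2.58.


mean = (20.698 + 20.877 + 20.641 + 22.715 + 21.562 + 20.806 + 21.065 + 20.636) / 8 = 21.125
s = sqrt(sum((x - mean)^2)/(n-1)) = 0.71130062
u_A = s / sqrt(n) = 0.71130062 / sqrt(8) = 0.25148275
u_B1 = 0.955 / sqrt(3) = 0.55136951
u_B2 = 1.087 / sqrt(2) = 0.76862507
u_B3 = 1.308 / sqrt(6) = 0.53398876
uc = sqrt(0.25148275^2 + 0.55136951^2 + 0.76862507^2 + 0.53398876^2) = 1.11498
U = k * uc = 2.58 * 1.11498
U = 2.8766

2.8766


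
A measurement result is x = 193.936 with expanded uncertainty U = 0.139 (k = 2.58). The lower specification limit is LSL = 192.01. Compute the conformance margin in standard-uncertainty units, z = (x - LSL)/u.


u = U / k = 0.139 / 2.58 = 0.053875969
margin = |LSL - x| = |192.01 - 193.936| = 1.926
z = margin / u = 1.926 / 0.053875969
z = 35.7488

35.7488


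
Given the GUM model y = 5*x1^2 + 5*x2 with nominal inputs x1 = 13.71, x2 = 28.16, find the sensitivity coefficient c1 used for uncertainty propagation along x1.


y = 5*x1^2 + 5*x2
dy/dx1 = 2*5*x1
Evaluate at x1 = 13.71: c1 = 10 * 13.71
c1 = 137.1000

137.1000


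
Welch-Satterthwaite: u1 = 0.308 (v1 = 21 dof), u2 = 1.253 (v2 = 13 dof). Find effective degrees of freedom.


uc = sqrt(u1^2 + u2^2) = sqrt(0.308^2 + 1.253^2) = 1.2902996
v_eff = uc^4 / (u1^4/v1 + u2^4/v2)
= 1.2902996^4 / (0.308^4/21 + 1.253^4/13)
= 2.7718023 / 0.1900384
v_eff = 14.5855

14.5855


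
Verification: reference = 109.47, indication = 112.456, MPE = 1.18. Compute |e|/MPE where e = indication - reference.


e = indication - reference = 112.456 - 109.47 = 2.9860
|e| = 2.9860
ratio = |e| / MPE = 2.9860 / 1.18
ratio = 2.5305

2.5305


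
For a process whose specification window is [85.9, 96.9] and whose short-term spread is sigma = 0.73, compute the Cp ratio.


Cp = (USL - LSL) / (6 * sigma)
= (96.9 - 85.9) / (6 * 0.73)
= 11.0000 / 4.3800
= 2.5114

2.5114


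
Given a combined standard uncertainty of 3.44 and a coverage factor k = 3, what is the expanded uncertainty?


U = k * uc
U = 3 * 3.44
U = 10.3200

10.3200


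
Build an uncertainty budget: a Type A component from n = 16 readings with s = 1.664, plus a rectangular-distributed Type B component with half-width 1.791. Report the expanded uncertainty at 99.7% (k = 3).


u_A = s / sqrt(n) = 1.664 / sqrt(16) = 0.416
u_B = half_width / sqrt(3) = 1.791 / sqrt(3) = 1.0340343
uc = sqrt(u_A^2 + u_B^2) = sqrt(0.416^2 + 1.0340343^2) = 1.1145775
U = k * uc = 3 * 1.1145775
U = 3.3437

3.3437


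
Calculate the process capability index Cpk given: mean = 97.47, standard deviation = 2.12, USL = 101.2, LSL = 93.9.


Cpu = (USL - mean) / (3*sigma) = (101.2 - 97.47) / (3*2.12) = 0.5865
Cpl = (mean - LSL) / (3*sigma) = (97.47 - 93.9) / (3*2.12) = 0.5613
Cpk = min(Cpu, Cpl) = 0.5613

0.5613


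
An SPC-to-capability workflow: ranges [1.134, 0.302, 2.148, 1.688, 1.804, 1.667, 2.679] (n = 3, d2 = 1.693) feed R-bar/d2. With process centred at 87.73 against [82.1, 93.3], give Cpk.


R_bar = (1.134 + 0.302 + 2.148 + 1.688 + 1.804 + 1.667 + 2.679) / 7 = 1.6317143
sigma = R_bar / d2 = 1.6317143 / 1.693 = 0.96380053
Cp = (USL - LSL)/(6*sigma) = (93.3 - 82.1)/(6*0.96380053) = 1.9368
Cpu = (93.3 - 87.73)/(3*0.96380053) = 1.9264
Cpl = (87.73 - 82.1)/(3*0.96380053) = 1.9472
Cpk = min(Cpu, Cpl) = 1.9264

1.9264


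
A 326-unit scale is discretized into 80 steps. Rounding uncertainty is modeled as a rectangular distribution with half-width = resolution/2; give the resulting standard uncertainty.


resolution = range / divisions
resolution = 326 / 80 = 4.075
u_res = resolution / (2*sqrt(3))
u_res = 4.075 / 3.4641016
u_res = 1.1764

1.1764


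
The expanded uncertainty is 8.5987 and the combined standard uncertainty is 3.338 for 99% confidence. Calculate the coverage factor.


k = U / uc
k = 8.5987 / 3.338
k = 2.576

2.576


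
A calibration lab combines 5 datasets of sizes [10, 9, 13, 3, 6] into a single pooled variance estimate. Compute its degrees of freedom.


nu = sum_i (n_i - 1)
nu = ((10 - 1) + (9 - 1) + (13 - 1) + (3 - 1) + (6 - 1))
nu = 9 + 8 + 12 + 2 + 5
nu = 36

36


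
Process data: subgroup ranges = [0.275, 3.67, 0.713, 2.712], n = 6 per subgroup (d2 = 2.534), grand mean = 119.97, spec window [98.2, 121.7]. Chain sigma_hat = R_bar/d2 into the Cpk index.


R_bar = (0.275 + 3.67 + 0.713 + 2.712) / 4 = 1.8425
sigma = R_bar / d2 = 1.8425 / 2.534 = 0.72711129
Cp = (USL - LSL)/(6*sigma) = (121.7 - 98.2)/(6*0.72711129) = 5.3866
Cpu = (121.7 - 119.97)/(3*0.72711129) = 0.7931
Cpl = (119.97 - 98.2)/(3*0.72711129) = 9.9801
Cpk = min(Cpu, Cpl) = 0.7931

0.7931


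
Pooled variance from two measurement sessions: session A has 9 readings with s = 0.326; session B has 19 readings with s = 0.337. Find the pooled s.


s_p = sqrt(((n1-1)*s1^2 + (n2-1)*s2^2) / (n1+n2-2))
numerator = (9-1)*0.326^2 + (19-1)*0.337^2 = 0.850208 + 2.044242 = 2.89445
denominator = 9 + 19 - 2 = 26
s_p^2 = 2.89445 / 26 = 0.111325
s_p = sqrt(0.111325) = 0.3337

0.3337


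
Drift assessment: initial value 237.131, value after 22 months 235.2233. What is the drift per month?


rate = (v2 - v1) / months
= (235.2233 - 237.131) / 22
= -1.9077 / 22
= -0.0867

-0.0867


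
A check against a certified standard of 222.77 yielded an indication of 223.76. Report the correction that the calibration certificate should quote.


Correction = standard - reading
= 222.77 - 223.76
= -0.9900

-0.9900


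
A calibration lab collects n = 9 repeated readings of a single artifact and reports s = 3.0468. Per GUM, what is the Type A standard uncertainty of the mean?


u_A = s / sqrt(n)
u_A = 3.0468 / sqrt(9)
u_A = 3.0468 / 3
u_A = 1.0156

1.0156


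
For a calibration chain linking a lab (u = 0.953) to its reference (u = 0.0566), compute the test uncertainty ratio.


TUR = u_lab / u_ref
= 0.953 / 0.0566
= 16.8375

16.8375


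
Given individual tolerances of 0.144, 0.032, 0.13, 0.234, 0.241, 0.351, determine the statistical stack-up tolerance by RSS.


RSS = sqrt(0.144^2 + 0.032^2 + 0.13^2 + 0.234^2 + 0.241^2 + 0.351^2)
= sqrt(0.274698)
= 0.5241

0.5241


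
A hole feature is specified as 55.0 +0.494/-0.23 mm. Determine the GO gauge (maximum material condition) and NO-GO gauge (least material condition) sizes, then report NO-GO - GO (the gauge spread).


GO = nominal - lower_tol (smallest hole = maximum material condition)
GO = 55.0 - 0.23 = 54.77
NO-GO = nominal + upper_tol (largest hole = least material condition)
NO-GO = 55.0 + 0.494 = 55.494
spread = NO-GO - GO = 55.494 - 54.77 = 0.7240

0.7240


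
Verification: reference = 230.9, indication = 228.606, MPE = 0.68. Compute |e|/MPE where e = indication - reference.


e = indication - reference = 228.606 - 230.9 = -2.2940
|e| = 2.2940
ratio = |e| / MPE = 2.2940 / 0.68
ratio = 3.3735

3.3735


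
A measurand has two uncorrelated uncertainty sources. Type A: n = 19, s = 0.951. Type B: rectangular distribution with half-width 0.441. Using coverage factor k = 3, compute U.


u_A = s / sqrt(n) = 0.951 / sqrt(19) = 0.21817436
u_B = half_width / sqrt(3) = 0.441 / sqrt(3) = 0.25461147
uc = sqrt(u_A^2 + u_B^2) = sqrt(0.21817436^2 + 0.25461147^2) = 0.33530143
U = k * uc = 3 * 0.33530143
U = 1.0059

1.0059


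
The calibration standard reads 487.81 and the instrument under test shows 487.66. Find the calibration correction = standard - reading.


Correction = standard - reading
= 487.81 - 487.66
= 0.1500

0.1500


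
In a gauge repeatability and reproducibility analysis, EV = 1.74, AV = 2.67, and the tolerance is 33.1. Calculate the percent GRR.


GRR = sqrt(EV^2 + AV^2) = sqrt(1.74^2 + 2.67^2) = 3.1869264
%GRR = GRR / tol * 100 = 3.1869264 / 33.1 * 100
%GRR = 9.6282

9.6282


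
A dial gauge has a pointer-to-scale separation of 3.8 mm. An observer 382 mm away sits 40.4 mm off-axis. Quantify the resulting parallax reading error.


error = h * offset / d
= 3.8 * 40.4 / 382
= 0.4019

0.4019


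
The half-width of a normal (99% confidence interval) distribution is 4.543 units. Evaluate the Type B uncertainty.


u_B = half_width / 2.576
u_B = 4.543 / 2.576
u_B = 1.7636

1.7636


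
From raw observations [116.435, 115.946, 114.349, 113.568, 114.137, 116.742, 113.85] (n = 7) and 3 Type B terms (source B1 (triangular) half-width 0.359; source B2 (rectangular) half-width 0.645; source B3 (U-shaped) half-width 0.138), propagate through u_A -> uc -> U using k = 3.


mean = (116.435 + 115.946 + 114.349 + 113.568 + 114.137 + 116.742 + 113.85) / 7 = 115.0038571
s = sqrt(sum((x - mean)^2)/(n-1)) = 1.3247827
u_A = s / sqrt(n) = 1.3247827 / sqrt(7) = 0.5007208
u_B1 = 0.359 / sqrt(6) = 0.14656114
u_B2 = 0.645 / sqrt(3) = 0.37239092
u_B3 = 0.138 / sqrt(2) = 0.097580736
uc = sqrt(0.5007208^2 + 0.14656114^2 + 0.37239092^2 + 0.097580736^2) = 0.64838143
U = k * uc = 3 * 0.64838143
U = 1.9451

1.9451


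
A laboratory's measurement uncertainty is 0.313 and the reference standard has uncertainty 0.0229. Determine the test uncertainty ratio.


TUR = u_lab / u_ref
= 0.313 / 0.0229
= 13.6681

13.6681


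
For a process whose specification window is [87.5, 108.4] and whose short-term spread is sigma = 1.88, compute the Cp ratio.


Cp = (USL - LSL) / (6 * sigma)
= (108.4 - 87.5) / (6 * 1.88)
= 20.9000 / 11.2800
= 1.8528

1.8528


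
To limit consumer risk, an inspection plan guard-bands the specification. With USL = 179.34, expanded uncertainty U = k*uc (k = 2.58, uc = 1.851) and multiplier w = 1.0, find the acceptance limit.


U = k * uc = 2.58 * 1.851 = 4.77558
guard band g = w * U = 1.0 * 4.77558 = 4.77558
AL = USL - g = 179.34 - 4.77558
AL = 174.5644

174.5644


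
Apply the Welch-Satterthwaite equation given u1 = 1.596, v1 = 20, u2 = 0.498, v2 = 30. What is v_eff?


uc = sqrt(u1^2 + u2^2) = sqrt(1.596^2 + 0.498^2) = 1.6718911
v_eff = uc^4 / (u1^4/v1 + u2^4/v2)
= 1.6718911^4 / (1.596^4/20 + 0.498^4/30)
= 7.813254 / 0.32646567
v_eff = 23.9329

23.9329


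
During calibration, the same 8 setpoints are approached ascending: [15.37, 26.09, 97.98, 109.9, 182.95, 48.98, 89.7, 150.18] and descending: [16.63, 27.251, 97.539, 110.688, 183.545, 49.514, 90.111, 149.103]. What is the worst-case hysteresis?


|15.37 - 16.63| = 1.2600
|26.09 - 27.251| = 1.1610
|97.98 - 97.539| = 0.4410
|109.9 - 110.688| = 0.7880
|182.95 - 183.545| = 0.5950
|48.98 - 49.514| = 0.5340
|89.7 - 90.111| = 0.4110
|150.18 - 149.103| = 1.0770
hysteresis = max(diffs) = 1.2600

1.2600


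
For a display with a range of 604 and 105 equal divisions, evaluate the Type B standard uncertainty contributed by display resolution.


resolution = range / divisions
resolution = 604 / 105 = 5.752381
u_res = resolution / (2*sqrt(3))
u_res = 5.752381 / 3.4641016
u_res = 1.6606

1.6606


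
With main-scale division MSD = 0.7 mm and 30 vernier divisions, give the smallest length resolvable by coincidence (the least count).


LC = MSD / n_div
= 0.7 / 30
= 0.0233

0.0233


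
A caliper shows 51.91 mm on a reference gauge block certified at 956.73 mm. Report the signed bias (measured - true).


Systematic error = measured - true
= 51.91 - 956.73
= -904.8200

-904.8200


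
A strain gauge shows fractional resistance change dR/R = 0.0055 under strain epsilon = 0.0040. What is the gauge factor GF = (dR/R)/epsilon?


GF = (dR/R) / epsilon
= 0.0055 / 0.0040
= 1.3750

1.3750


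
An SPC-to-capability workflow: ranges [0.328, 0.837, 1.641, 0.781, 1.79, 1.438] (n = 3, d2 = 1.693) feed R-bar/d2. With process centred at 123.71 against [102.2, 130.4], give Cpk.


R_bar = (0.328 + 0.837 + 1.641 + 0.781 + 1.79 + 1.438) / 6 = 1.1358333
sigma = R_bar / d2 = 1.1358333 / 1.693 = 0.67089976
Cp = (USL - LSL)/(6*sigma) = (130.4 - 102.2)/(6*0.67089976) = 7.0055
Cpu = (130.4 - 123.71)/(3*0.67089976) = 3.3239
Cpl = (123.71 - 102.2)/(3*0.67089976) = 10.6871
Cpk = min(Cpu, Cpl) = 3.3239

3.3239


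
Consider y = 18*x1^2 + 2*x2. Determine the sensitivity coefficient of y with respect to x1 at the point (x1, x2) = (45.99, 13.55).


y = 18*x1^2 + 2*x2
dy/dx1 = 2*18*x1
Evaluate at x1 = 45.99: c1 = 36 * 45.99
c1 = 1655.6400

1655.6400


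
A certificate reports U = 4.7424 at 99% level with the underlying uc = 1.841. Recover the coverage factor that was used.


k = U / uc
k = 4.7424 / 1.841
k = 2.576

2.576


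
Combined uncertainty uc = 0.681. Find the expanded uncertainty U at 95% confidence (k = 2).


U = k * uc
U = 2 * 0.681
U = 1.3620

1.3620


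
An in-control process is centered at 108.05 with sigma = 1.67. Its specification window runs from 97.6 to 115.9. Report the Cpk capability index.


Cpu = (USL - mean) / (3*sigma) = (115.9 - 108.05) / (3*1.67) = 1.5669
Cpl = (mean - LSL) / (3*sigma) = (108.05 - 97.6) / (3*1.67) = 2.0858
Cpk = min(Cpu, Cpl) = 1.5669

1.5669


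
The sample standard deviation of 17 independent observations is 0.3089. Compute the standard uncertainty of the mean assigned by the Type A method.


u_A = s / sqrt(n)
u_A = 0.3089 / sqrt(17)
u_A = 0.3089 / 4.1231056
u_A = 0.0749

0.0749


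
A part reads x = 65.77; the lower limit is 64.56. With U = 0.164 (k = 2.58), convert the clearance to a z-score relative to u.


u = U / k = 0.164 / 2.58 = 0.063565891
margin = |LSL - x| = |64.56 - 65.77| = 1.21
z = margin / u = 1.21 / 0.063565891
z = 19.0354

19.0354


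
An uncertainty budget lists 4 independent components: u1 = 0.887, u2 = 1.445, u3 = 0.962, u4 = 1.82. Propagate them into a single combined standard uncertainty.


uc = sqrt(0.887^2 + 1.445^2 + 0.962^2 + 1.82^2)
uc = sqrt(7.112638)
uc = 2.6670

2.6670


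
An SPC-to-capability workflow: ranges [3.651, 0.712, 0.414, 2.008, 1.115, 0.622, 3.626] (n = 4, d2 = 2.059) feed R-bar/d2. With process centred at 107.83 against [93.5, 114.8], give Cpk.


R_bar = (3.651 + 0.712 + 0.414 + 2.008 + 1.115 + 0.622 + 3.626) / 7 = 1.7354286
sigma = R_bar / d2 = 1.7354286 / 2.059 = 0.84285022
Cp = (USL - LSL)/(6*sigma) = (114.8 - 93.5)/(6*0.84285022) = 4.2119
Cpu = (114.8 - 107.83)/(3*0.84285022) = 2.7565
Cpl = (107.83 - 93.5)/(3*0.84285022) = 5.6673
Cpk = min(Cpu, Cpl) = 2.7565

2.7565


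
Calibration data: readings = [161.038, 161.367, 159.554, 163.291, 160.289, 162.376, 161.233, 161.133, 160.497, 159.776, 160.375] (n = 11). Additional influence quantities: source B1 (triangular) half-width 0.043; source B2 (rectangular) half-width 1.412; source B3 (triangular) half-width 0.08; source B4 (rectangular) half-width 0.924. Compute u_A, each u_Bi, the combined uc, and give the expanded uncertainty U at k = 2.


mean = (161.038 + 161.367 + 159.554 + 163.291 + 160.289 + 162.376 + 161.233 + 161.133 + 160.497 + 159.776 + 160.375) / 11 = 160.9935455
s = sqrt(sum((x - mean)^2)/(n-1)) = 1.0994524
u_A = s / sqrt(n) = 1.0994524 / sqrt(11) = 0.33149737
u_B1 = 0.043 / sqrt(6) = 0.017554676
u_B2 = 1.412 / sqrt(3) = 0.81521858
u_B3 = 0.08 / sqrt(6) = 0.032659863
u_B4 = 0.924 / sqrt(3) = 0.53347165
uc = sqrt(0.33149737^2 + 0.017554676^2 + 0.81521858^2 + 0.032659863^2 + 0.53347165^2) = 1.029776
U = k * uc = 2 * 1.029776
U = 2.0596

2.0596


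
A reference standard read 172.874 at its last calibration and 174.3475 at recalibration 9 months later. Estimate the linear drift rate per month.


rate = (v2 - v1) / months
= (174.3475 - 172.874) / 9
= 1.4735 / 9
= 0.1637

0.1637


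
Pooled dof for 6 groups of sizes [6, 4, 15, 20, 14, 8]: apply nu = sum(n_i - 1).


nu = sum_i (n_i - 1)
nu = ((6 - 1) + (4 - 1) + (15 - 1) + (20 - 1) + (14 - 1) + (8 - 1))
nu = 5 + 3 + 14 + 19 + 13 + 7
nu = 61

61


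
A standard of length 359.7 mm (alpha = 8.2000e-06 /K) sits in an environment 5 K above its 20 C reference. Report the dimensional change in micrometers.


dL = L * alpha * dT
= 359.7 * 8.2000e-06 * 5
= 0.0147477 mm
dL_um = 0.0147477 * 1000 = 14.7477 um

14.7477


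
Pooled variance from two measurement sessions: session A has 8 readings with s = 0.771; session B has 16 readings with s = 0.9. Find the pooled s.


s_p = sqrt(((n1-1)*s1^2 + (n2-1)*s2^2) / (n1+n2-2))
numerator = (8-1)*0.771^2 + (16-1)*0.9^2 = 4.161087 + 12.15 = 16.311087
denominator = 8 + 16 - 2 = 22
s_p^2 = 16.311087 / 22 = 0.74141305
s_p = sqrt(0.74141305) = 0.8611

0.8611


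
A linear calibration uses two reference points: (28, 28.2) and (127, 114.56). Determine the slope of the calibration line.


slope = (y2 - y1) / (x2 - x1)
= (114.56 - 28.2) / (127 - 28)
= 86.3600 / 99
= 0.8723

0.8723


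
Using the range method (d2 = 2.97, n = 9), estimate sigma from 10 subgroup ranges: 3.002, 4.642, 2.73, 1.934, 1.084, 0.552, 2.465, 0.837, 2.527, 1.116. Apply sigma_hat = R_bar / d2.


R_bar = (3.002 + 4.642 + 2.73 + 1.934 + 1.084 + 0.552 + 2.465 + 0.837 + 2.527 + 1.116) / 10
R_bar = 20.889 / 10 = 2.0889
sigma_hat = R_bar / d2 = 2.0889 / 2.97 = 0.7033

0.7033


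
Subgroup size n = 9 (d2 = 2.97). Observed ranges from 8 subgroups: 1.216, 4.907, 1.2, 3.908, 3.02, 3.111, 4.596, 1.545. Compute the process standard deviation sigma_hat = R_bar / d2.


R_bar = (1.216 + 4.907 + 1.2 + 3.908 + 3.02 + 3.111 + 4.596 + 1.545) / 8
R_bar = 23.503 / 8 = 2.937875
sigma_hat = R_bar / d2 = 2.937875 / 2.97 = 0.9892

0.9892


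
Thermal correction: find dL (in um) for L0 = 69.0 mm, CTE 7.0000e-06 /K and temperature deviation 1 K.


dL = L * alpha * dT
= 69.0 * 7.0000e-06 * 1
= 4.8300000e-04 mm
dL_um = 4.8300000e-04 * 1000 = 0.4830 um

0.4830


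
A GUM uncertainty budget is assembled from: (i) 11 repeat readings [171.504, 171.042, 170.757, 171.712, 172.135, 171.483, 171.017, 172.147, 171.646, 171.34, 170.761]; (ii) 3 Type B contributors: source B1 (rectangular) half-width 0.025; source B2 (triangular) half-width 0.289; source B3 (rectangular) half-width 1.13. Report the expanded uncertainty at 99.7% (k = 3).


mean = (171.504 + 171.042 + 170.757 + 171.712 + 172.135 + 171.483 + 171.017 + 172.147 + 171.646 + 171.34 + 170.761) / 11 = 171.4130909
s = sqrt(sum((x - mean)^2)/(n-1)) = 0.48704588
u_A = s / sqrt(n) = 0.48704588 / sqrt(11) = 0.14684986
u_B1 = 0.025 / sqrt(3) = 0.014433757
u_B2 = 0.289 / sqrt(6) = 0.11798376
u_B3 = 1.13 / sqrt(3) = 0.6524058
uc = sqrt(0.14684986^2 + 0.014433757^2 + 0.11798376^2 + 0.6524058^2) = 0.67921036
U = k * uc = 3 * 0.67921036
U = 2.0376

2.0376
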